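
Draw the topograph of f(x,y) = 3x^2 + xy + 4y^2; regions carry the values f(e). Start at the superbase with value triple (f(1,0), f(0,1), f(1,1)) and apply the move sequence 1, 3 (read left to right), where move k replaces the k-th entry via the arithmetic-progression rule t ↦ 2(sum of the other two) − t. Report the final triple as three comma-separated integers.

start (3,4,8) = (f(1,0),f(0,1),f(1,1))
replace slot 1: 2·(4+8) − 3 = 21 → (21,4,8)
replace slot 3: 2·(21+4) − 8 = 42 → (21,4,42)

21,4,42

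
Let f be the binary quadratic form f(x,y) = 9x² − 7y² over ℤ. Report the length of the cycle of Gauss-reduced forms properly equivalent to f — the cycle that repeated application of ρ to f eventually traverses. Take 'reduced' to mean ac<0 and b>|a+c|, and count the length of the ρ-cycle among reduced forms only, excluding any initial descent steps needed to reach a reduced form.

D = 252, ⌊√D⌋ = 15
descent: ρ → (-7,14,2)  [lands on river]
river: ρ → (2,14,-7)
ρ-cycle length = 2 (tail of 1 descent step not counted)

2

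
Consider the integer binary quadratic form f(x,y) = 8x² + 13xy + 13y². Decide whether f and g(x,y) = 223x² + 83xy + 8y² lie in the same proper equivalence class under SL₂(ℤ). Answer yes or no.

D₁ = -247, D₂ = -247
f: translate: b→-3 (≡13 mod 16), so (8,13,13)→(8,-3,8)
f: flip: (8,-3,8)→(8,3,8)
f: reduced (well bottom): (8,3,8) with a≤c, −a<b≤a
g: flip: (223,83,8)→(8,-83,223)
g: translate: b→-3 (≡-83 mod 16), so (8,-83,223)→(8,-3,8)
g: flip: (8,-3,8)→(8,3,8)
g: reduced (well bottom): (8,3,8) with a≤c, −a<b≤a
reduced forms (8, 3, 8) vs (8, 3, 8) ⇒ equivalent

yes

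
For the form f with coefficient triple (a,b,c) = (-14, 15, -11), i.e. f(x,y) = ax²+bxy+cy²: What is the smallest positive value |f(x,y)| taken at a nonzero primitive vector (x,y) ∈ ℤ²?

translate: b→13 (≡-15 mod 28), so (14,-15,11)→(14,13,10)
flip: (14,13,10)→(10,-13,14)
translate: b→7 (≡-13 mod 20), so (10,-13,14)→(10,7,11)
reduced (well bottom): (10,7,11) with a≤c, −a<b≤a
well minimum |f| = |-10| = 10 (negative-definite)

10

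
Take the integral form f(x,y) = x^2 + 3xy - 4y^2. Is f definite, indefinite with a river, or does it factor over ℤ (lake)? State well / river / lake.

D = b²−4ac = 3² − 4·1·(-4) = 25
D = 5² is a perfect square ⇒ form factors over ℤ ⇒ lakes

lake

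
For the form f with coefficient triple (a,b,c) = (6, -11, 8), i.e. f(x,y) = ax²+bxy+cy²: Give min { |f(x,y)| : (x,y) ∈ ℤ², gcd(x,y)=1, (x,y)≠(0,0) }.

translate: b→1 (≡-11 mod 12), so (6,-11,8)→(6,1,3)
flip: (6,1,3)→(3,-1,6)
reduced (well bottom): (3,-1,6) with a≤c, −a<b≤a
well minimum = a = 3

3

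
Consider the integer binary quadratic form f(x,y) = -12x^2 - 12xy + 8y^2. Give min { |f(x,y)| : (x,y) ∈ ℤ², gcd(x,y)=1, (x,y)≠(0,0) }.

descent: ρ → (8,12,-12)  [lands on river]
river: ρ → (-12,12,8)
river: ρ → (8,20,-4)
river: ρ → (-4,20,8)
closes: descent 1, river 4
min |a| on river = 4

4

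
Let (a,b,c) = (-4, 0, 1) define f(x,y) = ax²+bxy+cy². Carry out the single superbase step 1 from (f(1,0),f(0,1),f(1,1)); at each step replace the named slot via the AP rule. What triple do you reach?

start (-4,1,-3) = (f(1,0),f(0,1),f(1,1))
replace slot 1: 2·(1+(-3)) − (-4) = 0 → (0,1,-3)

0,1,-3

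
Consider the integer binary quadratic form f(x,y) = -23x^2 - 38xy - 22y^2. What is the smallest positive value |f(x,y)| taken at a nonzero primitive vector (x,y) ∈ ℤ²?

translate: b→-8 (≡38 mod 46), so (23,38,22)→(23,-8,7)
flip: (23,-8,7)→(7,8,23)
translate: b→-6 (≡8 mod 14), so (7,8,23)→(7,-6,22)
reduced (well bottom): (7,-6,22) with a≤c, −a<b≤a
well minimum |f| = |-7| = 7 (negative-definite)

7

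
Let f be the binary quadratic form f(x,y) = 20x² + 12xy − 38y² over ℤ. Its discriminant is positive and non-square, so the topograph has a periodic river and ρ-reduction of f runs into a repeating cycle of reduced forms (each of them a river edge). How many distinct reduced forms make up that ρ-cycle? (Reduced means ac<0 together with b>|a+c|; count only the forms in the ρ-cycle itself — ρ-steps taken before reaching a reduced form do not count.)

D = 3184, ⌊√D⌋ = 56
descent: ρ → (-38,-12,20)
descent: ρ → (20,52,-6)  [lands on river]
river: ρ → (-6,56,2)
river: ρ → (2,56,-6)
river: ρ → (-6,52,20)
river: ρ → (20,28,-30)
river: ρ → (-30,32,18)
river: ρ → (18,40,-22)
river: ρ → (-22,48,10)
river: ρ → (10,52,-12)
river: ρ → (-12,44,26)
river: ρ → (26,8,-30)
river: ρ → (-30,52,4)
river: ρ → (4,52,-30)
river: ρ → (-30,8,26)
river: ρ → (26,44,-12)
river: ρ → (-12,52,10)
river: ρ → (10,48,-22)
river: ρ → (-22,40,18)
river: ρ → (18,32,-30)
river: ρ → (-30,28,20)
ρ-cycle length = 20 (tail of 2 descent steps not counted)

20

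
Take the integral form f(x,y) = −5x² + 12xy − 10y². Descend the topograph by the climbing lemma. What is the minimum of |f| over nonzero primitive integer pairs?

translate: b→-2 (≡-12 mod 10), so (5,-12,10)→(5,-2,3)
flip: (5,-2,3)→(3,2,5)
reduced (well bottom): (3,2,5) with a≤c, −a<b≤a
well minimum |f| = |-3| = 3 (negative-definite)

3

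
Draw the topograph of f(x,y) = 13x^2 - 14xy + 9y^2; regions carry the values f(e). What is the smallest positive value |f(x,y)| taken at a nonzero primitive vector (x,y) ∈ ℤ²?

translate: b→12 (≡-14 mod 26), so (13,-14,9)→(13,12,8)
flip: (13,12,8)→(8,-12,13)
translate: b→4 (≡-12 mod 16), so (8,-12,13)→(8,4,9)
reduced (well bottom): (8,4,9) with a≤c, −a<b≤a
well minimum = a = 8

8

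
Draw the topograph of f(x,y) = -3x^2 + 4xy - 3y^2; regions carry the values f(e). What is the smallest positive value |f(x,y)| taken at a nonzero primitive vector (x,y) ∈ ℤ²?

translate: b→2 (≡-4 mod 6), so (3,-4,3)→(3,2,2)
flip: (3,2,2)→(2,-2,3)
translate: b→2 (≡-2 mod 4), so (2,-2,3)→(2,2,3)
reduced (well bottom): (2,2,3) with a≤c, −a<b≤a
well minimum |f| = |-2| = 2 (negative-definite)

2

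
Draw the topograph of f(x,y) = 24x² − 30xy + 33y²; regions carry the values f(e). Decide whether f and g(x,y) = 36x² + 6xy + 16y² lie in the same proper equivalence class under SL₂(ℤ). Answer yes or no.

D₁ = -2268, D₂ = -2268
f: translate: b→18 (≡-30 mod 48), so (24,-30,33)→(24,18,27)
f: reduced (well bottom): (24,18,27) with a≤c, −a<b≤a
g: flip: (36,6,16)→(16,-6,36)
g: reduced (well bottom): (16,-6,36) with a≤c, −a<b≤a
reduced forms (24, 18, 27) vs (16, -6, 36) ⇒ inequivalent

no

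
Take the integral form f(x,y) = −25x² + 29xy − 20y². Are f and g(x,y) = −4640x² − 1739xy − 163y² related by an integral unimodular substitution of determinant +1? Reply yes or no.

D₁ = -1159, D₂ = -1159
f is negative-definite; reduce −f:
−f: translate: b→21 (≡-29 mod 50), so (25,-29,20)→(25,21,16)
−f: flip: (25,21,16)→(16,-21,25)
−f: translate: b→11 (≡-21 mod 32), so (16,-21,25)→(16,11,20)
−f: reduced (well bottom): (16,11,20) with a≤c, −a<b≤a
flip sign back: reduced form of f is (-16,-11,-20)
g is negative-definite; reduce −g:
−g: flip: (4640,1739,163)→(163,-1739,4640)
−g: translate: b→-109 (≡-1739 mod 326), so (163,-1739,4640)→(163,-109,20)
−g: flip: (163,-109,20)→(20,109,163)
−g: translate: b→-11 (≡109 mod 40), so (20,109,163)→(20,-11,16)
−g: flip: (20,-11,16)→(16,11,20)
−g: reduced (well bottom): (16,11,20) with a≤c, −a<b≤a
flip sign back: reduced form of g is (-16,-11,-20)
reduced forms (-16, -11, -20) vs (-16, -11, -20) ⇒ equivalent

yes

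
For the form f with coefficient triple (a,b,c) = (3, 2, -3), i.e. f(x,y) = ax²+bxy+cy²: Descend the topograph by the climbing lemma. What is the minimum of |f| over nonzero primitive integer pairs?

river: ρ → (-3,4,2)
river: ρ → (2,4,-3)
river: ρ → (-3,2,3)
river: ρ → (3,4,-2)
river: ρ → (-2,4,3)
river: ρ → (3,2,-3)
closes: descent 0, river 6
min |a| on river = 2

2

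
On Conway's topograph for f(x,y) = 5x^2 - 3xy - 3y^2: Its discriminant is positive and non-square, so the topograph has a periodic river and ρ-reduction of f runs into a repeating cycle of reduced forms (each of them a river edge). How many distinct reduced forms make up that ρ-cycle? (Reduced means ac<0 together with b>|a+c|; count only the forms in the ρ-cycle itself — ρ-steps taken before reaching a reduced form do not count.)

D = 69, ⌊√D⌋ = 8
descent: ρ → (-3,3,5)  [lands on river]
river: ρ → (5,7,-1)
river: ρ → (-1,7,5)
river: ρ → (5,3,-3)
ρ-cycle length = 4 (tail of 1 descent step not counted)

4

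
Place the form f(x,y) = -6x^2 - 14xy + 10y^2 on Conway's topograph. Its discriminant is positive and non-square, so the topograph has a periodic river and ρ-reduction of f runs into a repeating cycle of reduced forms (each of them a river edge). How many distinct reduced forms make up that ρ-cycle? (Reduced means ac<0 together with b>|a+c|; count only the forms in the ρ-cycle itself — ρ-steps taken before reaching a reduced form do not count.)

D = 436, ⌊√D⌋ = 20
descent: ρ → (10,14,-6)  [lands on river]
river: ρ → (-6,10,14)
river: ρ → (14,18,-2)
river: ρ → (-2,18,14)
river: ρ → (14,10,-6)
river: ρ → (-6,14,10)
river: ρ → (10,6,-10)
river: ρ → (-10,14,6)
river: ρ → (6,10,-14)
river: ρ → (-14,18,2)
river: ρ → (2,18,-14)
river: ρ → (-14,10,6)
river: ρ → (6,14,-10)
river: ρ → (-10,6,10)
ρ-cycle length = 14 (tail of 1 descent step not counted)

14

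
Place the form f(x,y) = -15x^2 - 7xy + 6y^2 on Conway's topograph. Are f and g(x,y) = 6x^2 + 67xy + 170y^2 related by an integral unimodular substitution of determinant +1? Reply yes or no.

D₁ = 409, D₂ = 409
river cycle of f (length 54): (6, 19, -2), (-2, 17, 15), (15, 13, -4), (-4, 19, 3), (3, 17, -10), (-10, 3, 10), (10, 17, -3), (-3, 19, 4), (4, 13, -15), (-15, 17, 2), … (44 more)
river cycle of g (length 54): (6, 19, -2), (-2, 17, 15), (15, 13, -4), (-4, 19, 3), (3, 17, -10), (-10, 3, 10), (10, 17, -3), (-3, 19, 4), (4, 13, -15), (-15, 17, 2), … (44 more)
cycles coincide ⇒ equivalent

yes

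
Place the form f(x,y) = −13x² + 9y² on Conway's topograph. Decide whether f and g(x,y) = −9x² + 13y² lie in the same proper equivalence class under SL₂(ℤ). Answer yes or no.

D₁ = 468, D₂ = 468
river cycle of f (length 6): (9, 18, -4), (-4, 14, 17), (17, 20, -1), (-1, 20, 17), (17, 14, -4), (-4, 18, 9)
river cycle of g (length 6): (-9, 18, 4), (4, 14, -17), (-17, 20, 1), (1, 20, -17), (-17, 14, 4), (4, 18, -9)
cycles differ ⇒ inequivalent

no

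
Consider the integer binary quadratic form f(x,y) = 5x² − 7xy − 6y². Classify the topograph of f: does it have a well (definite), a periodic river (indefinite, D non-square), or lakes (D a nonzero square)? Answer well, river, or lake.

D = b²−4ac = (-7)² − 4·5·(-6) = 169
D = 13² is a perfect square ⇒ form factors over ℤ ⇒ lakes

lake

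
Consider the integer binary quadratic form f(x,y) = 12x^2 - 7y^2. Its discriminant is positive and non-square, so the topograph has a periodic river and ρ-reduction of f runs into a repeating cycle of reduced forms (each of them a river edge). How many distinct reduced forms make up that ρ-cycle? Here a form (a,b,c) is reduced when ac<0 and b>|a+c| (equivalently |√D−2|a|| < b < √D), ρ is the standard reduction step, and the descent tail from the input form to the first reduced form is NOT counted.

D = 336, ⌊√D⌋ = 18
descent: ρ → (-7,14,5)  [lands on river]
river: ρ → (5,16,-4)
river: ρ → (-4,16,5)
river: ρ → (5,14,-7)
ρ-cycle length = 4 (tail of 1 descent step not counted)

4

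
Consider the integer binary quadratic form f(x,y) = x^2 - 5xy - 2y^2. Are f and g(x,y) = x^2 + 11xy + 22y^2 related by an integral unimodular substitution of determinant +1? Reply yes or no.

D₁ = 33, D₂ = 33
river cycle of f (length 4): (-2, 5, 1), (1, 5, -2), (-2, 3, 3), (3, 3, -2)
river cycle of g (length 4): (1, 5, -2), (-2, 3, 3), (3, 3, -2), (-2, 5, 1)
cycles coincide ⇒ equivalent

yes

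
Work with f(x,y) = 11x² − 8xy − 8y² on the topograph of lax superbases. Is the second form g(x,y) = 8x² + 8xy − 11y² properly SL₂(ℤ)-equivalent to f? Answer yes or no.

D₁ = 416, D₂ = 416
river cycle of f (length 6): (-8, 8, 11), (11, 14, -5), (-5, 16, 8), (8, 16, -5), (-5, 14, 11), (11, 8, -8)
river cycle of g (length 6): (-11, 14, 5), (5, 16, -8), (-8, 16, 5), (5, 14, -11), (-11, 8, 8), (8, 8, -11)
cycles differ ⇒ inequivalent

no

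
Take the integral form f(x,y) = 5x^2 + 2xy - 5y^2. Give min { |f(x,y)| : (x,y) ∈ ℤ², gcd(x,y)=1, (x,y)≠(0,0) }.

river: ρ → (-5,8,2)
river: ρ → (2,8,-5)
river: ρ → (-5,2,5)
river: ρ → (5,8,-2)
river: ρ → (-2,8,5)
river: ρ → (5,2,-5)
closes: descent 0, river 6
min |a| on river = 2

2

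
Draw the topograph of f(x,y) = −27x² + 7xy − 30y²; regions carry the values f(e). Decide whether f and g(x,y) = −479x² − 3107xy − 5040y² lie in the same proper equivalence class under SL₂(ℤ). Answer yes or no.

D₁ = -3191, D₂ = -3191
f is negative-definite; reduce −f:
−f: reduced (well bottom): (27,-7,30) with a≤c, −a<b≤a
flip sign back: reduced form of f is (-27,7,-30)
g is negative-definite; reduce −g:
−g: translate: b→233 (≡3107 mod 958), so (479,3107,5040)→(479,233,30)
−g: flip: (479,233,30)→(30,-233,479)
−g: translate: b→7 (≡-233 mod 60), so (30,-233,479)→(30,7,27)
−g: flip: (30,7,27)→(27,-7,30)
−g: reduced (well bottom): (27,-7,30) with a≤c, −a<b≤a
flip sign back: reduced form of g is (-27,7,-30)
reduced forms (-27, 7, -30) vs (-27, 7, -30) ⇒ equivalent

yes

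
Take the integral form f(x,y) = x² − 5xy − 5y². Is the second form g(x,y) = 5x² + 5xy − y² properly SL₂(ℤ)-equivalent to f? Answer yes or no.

D₁ = 45, D₂ = 45
river cycle of f (length 2): (-5, 5, 1), (1, 5, -5)
river cycle of g (length 2): (-1, 5, 5), (5, 5, -1)
cycles differ ⇒ inequivalent

no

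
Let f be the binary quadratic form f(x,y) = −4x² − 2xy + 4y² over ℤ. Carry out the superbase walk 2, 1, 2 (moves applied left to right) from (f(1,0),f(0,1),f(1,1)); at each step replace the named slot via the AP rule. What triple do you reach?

start (-4,4,-2) = (f(1,0),f(0,1),f(1,1))
replace slot 2: 2·((-4)+(-2)) − 4 = -16 → (-4,-16,-2)
replace slot 1: 2·((-16)+(-2)) − (-4) = -32 → (-32,-16,-2)
replace slot 2: 2·((-32)+(-2)) − (-16) = -52 → (-32,-52,-2)

-32,-52,-2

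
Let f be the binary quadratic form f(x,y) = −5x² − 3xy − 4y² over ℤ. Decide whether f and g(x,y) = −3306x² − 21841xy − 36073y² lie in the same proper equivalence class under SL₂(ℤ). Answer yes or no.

D₁ = -71, D₂ = -71
f is negative-definite; reduce −f:
−f: flip: (5,3,4)→(4,-3,5)
−f: reduced (well bottom): (4,-3,5) with a≤c, −a<b≤a
flip sign back: reduced form of f is (-4,3,-5)
g is negative-definite; reduce −g:
−g: translate: b→2005 (≡21841 mod 6612), so (3306,21841,36073)→(3306,2005,304)
−g: flip: (3306,2005,304)→(304,-2005,3306)
−g: translate: b→-181 (≡-2005 mod 608), so (304,-2005,3306)→(304,-181,27)
−g: flip: (304,-181,27)→(27,181,304)
−g: translate: b→19 (≡181 mod 54), so (27,181,304)→(27,19,4)
−g: flip: (27,19,4)→(4,-19,27)
−g: translate: b→-3 (≡-19 mod 8), so (4,-19,27)→(4,-3,5)
−g: reduced (well bottom): (4,-3,5) with a≤c, −a<b≤a
flip sign back: reduced form of g is (-4,3,-5)
reduced forms (-4, 3, -5) vs (-4, 3, -5) ⇒ equivalent

yes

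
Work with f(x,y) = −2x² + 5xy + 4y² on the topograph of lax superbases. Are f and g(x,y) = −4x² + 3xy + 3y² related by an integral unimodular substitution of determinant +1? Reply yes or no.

D₁ = 57, D₂ = 57
river cycle of f (length 6): (4, 3, -3), (-3, 3, 4), (4, 5, -2), (-2, 7, 1), (1, 7, -2), (-2, 5, 4)
river cycle of g (length 6): (3, 3, -4), (-4, 5, 2), (2, 7, -1), (-1, 7, 2), (2, 5, -4), (-4, 3, 3)
cycles differ ⇒ inequivalent

no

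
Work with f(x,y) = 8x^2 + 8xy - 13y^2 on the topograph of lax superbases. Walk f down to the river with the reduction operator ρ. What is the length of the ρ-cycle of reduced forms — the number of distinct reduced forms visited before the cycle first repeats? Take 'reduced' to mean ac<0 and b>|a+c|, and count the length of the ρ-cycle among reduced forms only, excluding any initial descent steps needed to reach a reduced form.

D = 480, ⌊√D⌋ = 21
river: ρ → (-13,18,3)
river: ρ → (3,18,-13)
river: ρ → (-13,8,8)
river: ρ → (8,8,-13)
ρ-cycle length = 4 (tail of 0 descent steps not counted)

4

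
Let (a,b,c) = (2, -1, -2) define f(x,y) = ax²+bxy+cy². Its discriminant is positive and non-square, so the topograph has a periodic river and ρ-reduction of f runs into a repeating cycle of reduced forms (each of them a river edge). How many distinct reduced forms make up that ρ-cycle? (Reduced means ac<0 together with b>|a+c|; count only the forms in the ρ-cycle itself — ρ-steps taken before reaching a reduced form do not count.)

D = 17, ⌊√D⌋ = 4
descent: ρ → (-2,1,2)  [lands on river]
river: ρ → (2,3,-1)
river: ρ → (-1,3,2)
river: ρ → (2,1,-2)
river: ρ → (-2,3,1)
river: ρ → (1,3,-2)
ρ-cycle length = 6 (tail of 1 descent step not counted)

6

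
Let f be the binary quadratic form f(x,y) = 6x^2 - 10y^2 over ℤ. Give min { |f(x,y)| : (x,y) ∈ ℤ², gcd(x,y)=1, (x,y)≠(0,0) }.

descent: ρ → (-10,0,6)
descent: ρ → (6,12,-4)  [lands on river]
river: ρ → (-4,12,6)
closes: descent 2, river 2
min |a| on river = 4

4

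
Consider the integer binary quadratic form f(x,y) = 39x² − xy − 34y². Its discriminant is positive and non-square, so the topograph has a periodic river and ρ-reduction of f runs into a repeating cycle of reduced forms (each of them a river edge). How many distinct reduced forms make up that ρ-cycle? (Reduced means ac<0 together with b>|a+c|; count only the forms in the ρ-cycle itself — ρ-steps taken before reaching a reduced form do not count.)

D = 5305, ⌊√D⌋ = 72
descent: ρ → (-34,69,4)  [lands on river]
river: ρ → (4,67,-51)
river: ρ → (-51,35,20)
river: ρ → (20,45,-41)
river: ρ → (-41,37,24)
river: ρ → (24,59,-19)
river: ρ → (-19,55,30)
river: ρ → (30,65,-9)
river: ρ → (-9,61,44)
river: ρ → (44,27,-26)
river: ρ → (-26,25,45)
river: ρ → (45,65,-6)
river: ρ → (-6,67,34)
river: ρ → (34,69,-4)
river: ρ → (-4,67,51)
river: ρ → (51,35,-20)
river: ρ → (-20,45,41)
river: ρ → (41,37,-24)
river: ρ → (-24,59,19)
river: ρ → (19,55,-30)
river: ρ → (-30,65,9)
river: ρ → (9,61,-44)
river: ρ → (-44,27,26)
river: ρ → (26,25,-45)
river: ρ → (-45,65,6)
river: ρ → (6,67,-34)
ρ-cycle length = 26 (tail of 1 descent step not counted)

26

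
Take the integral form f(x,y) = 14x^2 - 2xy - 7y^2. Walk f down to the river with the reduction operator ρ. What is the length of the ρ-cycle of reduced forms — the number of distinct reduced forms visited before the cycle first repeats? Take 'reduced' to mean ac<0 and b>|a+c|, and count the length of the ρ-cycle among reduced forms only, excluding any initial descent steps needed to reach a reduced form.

D = 396, ⌊√D⌋ = 19
descent: ρ → (-7,16,5)  [lands on river]
river: ρ → (5,14,-10)
river: ρ → (-10,6,9)
river: ρ → (9,12,-7)
ρ-cycle length = 4 (tail of 1 descent step not counted)

4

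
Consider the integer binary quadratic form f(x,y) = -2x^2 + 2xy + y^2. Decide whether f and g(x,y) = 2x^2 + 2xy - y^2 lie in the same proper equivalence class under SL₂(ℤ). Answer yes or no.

D₁ = 12, D₂ = 12
river cycle of f (length 2): (1, 2, -2), (-2, 2, 1)
river cycle of g (length 2): (-1, 2, 2), (2, 2, -1)
cycles differ ⇒ inequivalent

no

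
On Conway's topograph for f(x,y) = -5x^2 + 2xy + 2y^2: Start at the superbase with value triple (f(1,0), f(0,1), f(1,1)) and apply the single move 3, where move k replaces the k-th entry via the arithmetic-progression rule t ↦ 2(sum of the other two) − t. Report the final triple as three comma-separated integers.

start (-5,2,-1) = (f(1,0),f(0,1),f(1,1))
replace slot 3: 2·((-5)+2) − (-1) = -5 → (-5,2,-5)

-5,2,-5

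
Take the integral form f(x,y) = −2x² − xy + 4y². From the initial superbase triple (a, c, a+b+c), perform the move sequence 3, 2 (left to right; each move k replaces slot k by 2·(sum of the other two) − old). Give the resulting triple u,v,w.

start (-2,4,1) = (f(1,0),f(0,1),f(1,1))
replace slot 3: 2·((-2)+4) − 1 = 3 → (-2,4,3)
replace slot 2: 2·((-2)+3) − 4 = -2 → (-2,-2,3)

-2,-2,3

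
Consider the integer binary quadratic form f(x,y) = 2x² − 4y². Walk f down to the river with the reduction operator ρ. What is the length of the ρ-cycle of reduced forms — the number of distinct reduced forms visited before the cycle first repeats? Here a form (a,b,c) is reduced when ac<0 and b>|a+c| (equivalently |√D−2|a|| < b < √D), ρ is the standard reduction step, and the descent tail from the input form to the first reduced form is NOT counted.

D = 32, ⌊√D⌋ = 5
descent: ρ → (-4,0,2)
descent: ρ → (2,4,-2)  [lands on river]
river: ρ → (-2,4,2)
ρ-cycle length = 2 (tail of 2 descent steps not counted)

2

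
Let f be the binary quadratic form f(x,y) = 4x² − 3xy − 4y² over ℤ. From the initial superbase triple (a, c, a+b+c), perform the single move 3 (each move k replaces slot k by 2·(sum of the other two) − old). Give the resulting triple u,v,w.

start (4,-4,-3) = (f(1,0),f(0,1),f(1,1))
replace slot 3: 2·(4+(-4)) − (-3) = 3 → (4,-4,3)

4,-4,3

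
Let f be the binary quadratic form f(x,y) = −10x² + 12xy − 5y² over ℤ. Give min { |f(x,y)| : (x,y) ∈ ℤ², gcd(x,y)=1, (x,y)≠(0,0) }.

translate: b→8 (≡-12 mod 20), so (10,-12,5)→(10,8,3)
flip: (10,8,3)→(3,-8,10)
translate: b→-2 (≡-8 mod 6), so (3,-8,10)→(3,-2,5)
reduced (well bottom): (3,-2,5) with a≤c, −a<b≤a
well minimum |f| = |-3| = 3 (negative-definite)

3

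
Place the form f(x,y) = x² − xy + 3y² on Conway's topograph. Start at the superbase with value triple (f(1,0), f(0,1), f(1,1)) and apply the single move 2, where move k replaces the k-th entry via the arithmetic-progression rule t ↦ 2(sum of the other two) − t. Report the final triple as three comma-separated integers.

start (1,3,3) = (f(1,0),f(0,1),f(1,1))
replace slot 2: 2·(1+3) − 3 = 5 → (1,5,3)

1,5,3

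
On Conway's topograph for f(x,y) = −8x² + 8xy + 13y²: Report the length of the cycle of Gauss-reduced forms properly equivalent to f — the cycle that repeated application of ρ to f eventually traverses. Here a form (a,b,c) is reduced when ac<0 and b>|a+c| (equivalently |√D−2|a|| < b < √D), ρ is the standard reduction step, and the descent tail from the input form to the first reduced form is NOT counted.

D = 480, ⌊√D⌋ = 21
river: ρ → (13,18,-3)
river: ρ → (-3,18,13)
river: ρ → (13,8,-8)
river: ρ → (-8,8,13)
ρ-cycle length = 4 (tail of 0 descent steps not counted)

4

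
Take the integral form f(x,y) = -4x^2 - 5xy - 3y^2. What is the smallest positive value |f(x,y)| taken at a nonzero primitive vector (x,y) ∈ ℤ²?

translate: b→-3 (≡5 mod 8), so (4,5,3)→(4,-3,2)
flip: (4,-3,2)→(2,3,4)
translate: b→-1 (≡3 mod 4), so (2,3,4)→(2,-1,3)
reduced (well bottom): (2,-1,3) with a≤c, −a<b≤a
well minimum |f| = |-2| = 2 (negative-definite)

2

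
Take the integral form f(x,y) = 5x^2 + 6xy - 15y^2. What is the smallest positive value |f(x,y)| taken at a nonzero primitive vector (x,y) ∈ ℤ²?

descent: ρ → (-15,-6,5)
descent: ρ → (5,16,-4)  [lands on river]
river: ρ → (-4,16,5)
river: ρ → (5,14,-7)
river: ρ → (-7,14,5)
closes: descent 2, river 4
min |a| on river = 4

4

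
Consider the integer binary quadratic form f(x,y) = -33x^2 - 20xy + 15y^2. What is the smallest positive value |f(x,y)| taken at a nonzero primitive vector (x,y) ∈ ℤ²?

descent: ρ → (15,20,-33)  [lands on river]
river: ρ → (-33,46,2)
river: ρ → (2,46,-33)
river: ρ → (-33,20,15)
river: ρ → (15,40,-13)
river: ρ → (-13,38,18)
river: ρ → (18,34,-17)
river: ρ → (-17,34,18)
river: ρ → (18,38,-13)
river: ρ → (-13,40,15)
closes: descent 1, river 10
min |a| on river = 2

2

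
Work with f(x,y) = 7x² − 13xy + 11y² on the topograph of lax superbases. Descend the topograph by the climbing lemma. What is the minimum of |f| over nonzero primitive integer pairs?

translate: b→1 (≡-13 mod 14), so (7,-13,11)→(7,1,5)
flip: (7,1,5)→(5,-1,7)
reduced (well bottom): (5,-1,7) with a≤c, −a<b≤a
well minimum = a = 5

5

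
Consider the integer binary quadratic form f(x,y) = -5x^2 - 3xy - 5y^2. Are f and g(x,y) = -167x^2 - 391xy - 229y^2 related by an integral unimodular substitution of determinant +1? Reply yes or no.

D₁ = -91, D₂ = -91
f is negative-definite; reduce −f:
−f: reduced (well bottom): (5,3,5) with a≤c, −a<b≤a
flip sign back: reduced form of f is (-5,-3,-5)
g is negative-definite; reduce −g:
−g: translate: b→57 (≡391 mod 334), so (167,391,229)→(167,57,5)
−g: flip: (167,57,5)→(5,-57,167)
−g: translate: b→3 (≡-57 mod 10), so (5,-57,167)→(5,3,5)
−g: reduced (well bottom): (5,3,5) with a≤c, −a<b≤a
flip sign back: reduced form of g is (-5,-3,-5)
reduced forms (-5, -3, -5) vs (-5, -3, -5) ⇒ equivalent

yes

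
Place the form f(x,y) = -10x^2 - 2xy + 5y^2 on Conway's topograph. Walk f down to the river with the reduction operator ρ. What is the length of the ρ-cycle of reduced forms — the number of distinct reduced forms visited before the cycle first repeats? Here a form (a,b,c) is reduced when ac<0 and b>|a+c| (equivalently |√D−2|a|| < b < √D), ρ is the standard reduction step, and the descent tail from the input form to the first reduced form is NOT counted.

D = 204, ⌊√D⌋ = 14
descent: ρ → (5,12,-3)  [lands on river]
river: ρ → (-3,12,5)
river: ρ → (5,8,-7)
river: ρ → (-7,6,6)
river: ρ → (6,6,-7)
river: ρ → (-7,8,5)
ρ-cycle length = 6 (tail of 1 descent step not counted)

6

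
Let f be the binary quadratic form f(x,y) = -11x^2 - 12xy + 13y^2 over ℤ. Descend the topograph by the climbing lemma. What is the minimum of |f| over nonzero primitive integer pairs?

descent: ρ → (13,12,-11)  [lands on river]
river: ρ → (-11,10,14)
river: ρ → (14,18,-7)
river: ρ → (-7,24,5)
river: ρ → (5,26,-2)
river: ρ → (-2,26,5)
river: ρ → (5,24,-7)
river: ρ → (-7,18,14)
river: ρ → (14,10,-11)
river: ρ → (-11,12,13)
river: ρ → (13,14,-10)
river: ρ → (-10,26,1)
river: ρ → (1,26,-10)
river: ρ → (-10,14,13)
closes: descent 1, river 14
min |a| on river = 1

1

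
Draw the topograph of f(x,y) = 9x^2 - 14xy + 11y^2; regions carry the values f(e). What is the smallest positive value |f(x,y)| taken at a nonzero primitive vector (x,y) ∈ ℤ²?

translate: b→4 (≡-14 mod 18), so (9,-14,11)→(9,4,6)
flip: (9,4,6)→(6,-4,9)
reduced (well bottom): (6,-4,9) with a≤c, −a<b≤a
well minimum = a = 6

6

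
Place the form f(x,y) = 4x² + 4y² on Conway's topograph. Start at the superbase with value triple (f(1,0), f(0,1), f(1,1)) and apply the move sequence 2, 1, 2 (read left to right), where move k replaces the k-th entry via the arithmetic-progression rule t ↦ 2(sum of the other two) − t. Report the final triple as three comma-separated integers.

start (4,4,8) = (f(1,0),f(0,1),f(1,1))
replace slot 2: 2·(4+8) − 4 = 20 → (4,20,8)
replace slot 1: 2·(20+8) − 4 = 52 → (52,20,8)
replace slot 2: 2·(52+8) − 20 = 100 → (52,100,8)

52,100,8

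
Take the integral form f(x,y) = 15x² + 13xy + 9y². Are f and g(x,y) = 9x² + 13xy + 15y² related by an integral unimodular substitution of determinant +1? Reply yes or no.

D₁ = -371, D₂ = -371
f: flip: (15,13,9)→(9,-13,15)
f: translate: b→5 (≡-13 mod 18), so (9,-13,15)→(9,5,11)
f: reduced (well bottom): (9,5,11) with a≤c, −a<b≤a
g: translate: b→-5 (≡13 mod 18), so (9,13,15)→(9,-5,11)
g: reduced (well bottom): (9,-5,11) with a≤c, −a<b≤a
reduced forms (9, 5, 11) vs (9, -5, 11) ⇒ inequivalent

no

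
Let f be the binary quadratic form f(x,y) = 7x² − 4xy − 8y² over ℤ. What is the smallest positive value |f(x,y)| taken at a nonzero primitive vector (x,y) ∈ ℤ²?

descent: ρ → (-8,4,7)  [lands on river]
river: ρ → (7,10,-5)
river: ρ → (-5,10,7)
river: ρ → (7,4,-8)
river: ρ → (-8,12,3)
river: ρ → (3,12,-8)
closes: descent 1, river 6
min |a| on river = 3

3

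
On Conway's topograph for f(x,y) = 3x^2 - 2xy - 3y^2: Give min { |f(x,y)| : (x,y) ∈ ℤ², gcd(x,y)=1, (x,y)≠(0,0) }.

descent: ρ → (-3,2,3)  [lands on river]
river: ρ → (3,4,-2)
river: ρ → (-2,4,3)
river: ρ → (3,2,-3)
river: ρ → (-3,4,2)
river: ρ → (2,4,-3)
closes: descent 1, river 6
min |a| on river = 2

2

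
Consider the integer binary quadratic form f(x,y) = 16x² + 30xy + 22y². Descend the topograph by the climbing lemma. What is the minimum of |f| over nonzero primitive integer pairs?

translate: b→-2 (≡30 mod 32), so (16,30,22)→(16,-2,8)
flip: (16,-2,8)→(8,2,16)
reduced (well bottom): (8,2,16) with a≤c, −a<b≤a
well minimum = a = 8

8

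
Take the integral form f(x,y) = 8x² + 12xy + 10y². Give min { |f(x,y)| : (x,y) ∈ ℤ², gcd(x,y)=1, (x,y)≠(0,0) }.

translate: b→-4 (≡12 mod 16), so (8,12,10)→(8,-4,6)
flip: (8,-4,6)→(6,4,8)
reduced (well bottom): (6,4,8) with a≤c, −a<b≤a
well minimum = a = 6

6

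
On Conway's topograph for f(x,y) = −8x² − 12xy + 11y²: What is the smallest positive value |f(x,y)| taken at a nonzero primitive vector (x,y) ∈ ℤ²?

descent: ρ → (11,12,-8)  [lands on river]
river: ρ → (-8,20,3)
river: ρ → (3,22,-1)
river: ρ → (-1,22,3)
river: ρ → (3,20,-8)
river: ρ → (-8,12,11)
river: ρ → (11,10,-9)
river: ρ → (-9,8,12)
river: ρ → (12,16,-5)
river: ρ → (-5,14,15)
river: ρ → (15,16,-4)
river: ρ → (-4,16,15)
river: ρ → (15,14,-5)
river: ρ → (-5,16,12)
river: ρ → (12,8,-9)
river: ρ → (-9,10,11)
closes: descent 1, river 16
min |a| on river = 1

1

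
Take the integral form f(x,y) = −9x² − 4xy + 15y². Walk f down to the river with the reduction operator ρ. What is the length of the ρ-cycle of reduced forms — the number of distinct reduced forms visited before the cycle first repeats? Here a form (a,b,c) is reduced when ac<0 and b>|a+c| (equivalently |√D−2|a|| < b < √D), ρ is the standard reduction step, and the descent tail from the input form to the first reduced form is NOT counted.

D = 556, ⌊√D⌋ = 23
descent: ρ → (15,4,-9)
descent: ρ → (-9,14,10)  [lands on river]
river: ρ → (10,6,-13)
river: ρ → (-13,20,3)
river: ρ → (3,22,-6)
river: ρ → (-6,14,15)
river: ρ → (15,16,-5)
river: ρ → (-5,14,18)
river: ρ → (18,22,-1)
river: ρ → (-1,22,18)
river: ρ → (18,14,-5)
river: ρ → (-5,16,15)
river: ρ → (15,14,-6)
river: ρ → (-6,22,3)
river: ρ → (3,20,-13)
river: ρ → (-13,6,10)
river: ρ → (10,14,-9)
river: ρ → (-9,22,2)
river: ρ → (2,22,-9)
ρ-cycle length = 18 (tail of 2 descent steps not counted)

18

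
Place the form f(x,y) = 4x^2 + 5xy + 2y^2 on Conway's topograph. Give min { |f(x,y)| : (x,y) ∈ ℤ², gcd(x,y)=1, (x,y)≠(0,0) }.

translate: b→-3 (≡5 mod 8), so (4,5,2)→(4,-3,1)
flip: (4,-3,1)→(1,3,4)
translate: b→1 (≡3 mod 2), so (1,3,4)→(1,1,2)
reduced (well bottom): (1,1,2) with a≤c, −a<b≤a
well minimum = a = 1

1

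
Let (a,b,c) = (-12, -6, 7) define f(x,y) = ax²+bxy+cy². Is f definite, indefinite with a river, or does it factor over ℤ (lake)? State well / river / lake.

D = b²−4ac = (-6)² − 4·(-12)·7 = 372
D > 0 non-square ⇒ indefinite ⇒ periodic river

river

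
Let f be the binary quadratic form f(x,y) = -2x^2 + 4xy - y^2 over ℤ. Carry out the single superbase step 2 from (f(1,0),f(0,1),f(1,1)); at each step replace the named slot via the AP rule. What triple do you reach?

start (-2,-1,1) = (f(1,0),f(0,1),f(1,1))
replace slot 2: 2·((-2)+1) − (-1) = -1 → (-2,-1,1)

-2,-1,1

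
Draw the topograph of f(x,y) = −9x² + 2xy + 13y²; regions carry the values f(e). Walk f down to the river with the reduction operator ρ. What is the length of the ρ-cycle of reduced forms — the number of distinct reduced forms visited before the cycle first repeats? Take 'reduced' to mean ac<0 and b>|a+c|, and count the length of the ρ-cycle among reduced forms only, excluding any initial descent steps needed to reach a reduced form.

D = 472, ⌊√D⌋ = 21
descent: ρ → (13,-2,-9)
descent: ρ → (-9,20,2)  [lands on river]
river: ρ → (2,20,-9)
river: ρ → (-9,16,6)
river: ρ → (6,20,-3)
river: ρ → (-3,16,18)
river: ρ → (18,20,-1)
river: ρ → (-1,20,18)
river: ρ → (18,16,-3)
river: ρ → (-3,20,6)
river: ρ → (6,16,-9)
ρ-cycle length = 10 (tail of 2 descent steps not counted)

10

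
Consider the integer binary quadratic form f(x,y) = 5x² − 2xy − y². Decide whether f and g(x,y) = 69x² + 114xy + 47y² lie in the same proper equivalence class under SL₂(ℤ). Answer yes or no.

D₁ = 24, D₂ = 24
river cycle of f (length 2): (-1, 4, 2), (2, 4, -1)
river cycle of g (length 2): (2, 4, -1), (-1, 4, 2)
cycles coincide ⇒ equivalent

yes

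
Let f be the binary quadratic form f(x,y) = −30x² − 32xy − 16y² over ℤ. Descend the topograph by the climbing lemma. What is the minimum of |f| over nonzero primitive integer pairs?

translate: b→-28 (≡32 mod 60), so (30,32,16)→(30,-28,14)
flip: (30,-28,14)→(14,28,30)
translate: b→0 (≡28 mod 28), so (14,28,30)→(14,0,16)
reduced (well bottom): (14,0,16) with a≤c, −a<b≤a
well minimum |f| = |-14| = 14 (negative-definite)

14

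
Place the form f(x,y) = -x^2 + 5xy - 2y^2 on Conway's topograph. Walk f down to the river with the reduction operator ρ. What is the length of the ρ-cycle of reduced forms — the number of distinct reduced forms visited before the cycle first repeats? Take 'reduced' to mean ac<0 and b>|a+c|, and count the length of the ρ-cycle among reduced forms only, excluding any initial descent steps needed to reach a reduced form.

D = 17, ⌊√D⌋ = 4
descent: ρ → (-2,3,1)  [lands on river]
river: ρ → (1,3,-2)
river: ρ → (-2,1,2)
river: ρ → (2,3,-1)
river: ρ → (-1,3,2)
river: ρ → (2,1,-2)
ρ-cycle length = 6 (tail of 1 descent step not counted)

6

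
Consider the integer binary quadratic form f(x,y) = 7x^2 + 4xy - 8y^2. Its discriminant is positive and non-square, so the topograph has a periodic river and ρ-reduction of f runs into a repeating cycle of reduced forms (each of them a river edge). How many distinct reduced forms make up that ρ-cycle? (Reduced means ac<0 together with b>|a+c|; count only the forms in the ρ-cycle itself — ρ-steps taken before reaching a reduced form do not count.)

D = 240, ⌊√D⌋ = 15
river: ρ → (-8,12,3)
river: ρ → (3,12,-8)
river: ρ → (-8,4,7)
river: ρ → (7,10,-5)
river: ρ → (-5,10,7)
river: ρ → (7,4,-8)
ρ-cycle length = 6 (tail of 0 descent steps not counted)

6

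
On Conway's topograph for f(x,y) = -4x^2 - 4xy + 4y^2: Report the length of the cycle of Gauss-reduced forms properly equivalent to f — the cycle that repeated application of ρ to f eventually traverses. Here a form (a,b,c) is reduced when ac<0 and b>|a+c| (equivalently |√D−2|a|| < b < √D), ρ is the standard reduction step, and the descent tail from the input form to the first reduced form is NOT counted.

D = 80, ⌊√D⌋ = 8
descent: ρ → (4,4,-4)  [lands on river]
river: ρ → (-4,4,4)
ρ-cycle length = 2 (tail of 1 descent step not counted)

2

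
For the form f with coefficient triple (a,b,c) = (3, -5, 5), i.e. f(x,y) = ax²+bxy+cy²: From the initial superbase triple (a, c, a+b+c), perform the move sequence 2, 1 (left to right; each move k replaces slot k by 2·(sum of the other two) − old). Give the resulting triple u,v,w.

start (3,5,3) = (f(1,0),f(0,1),f(1,1))
replace slot 2: 2·(3+3) − 5 = 7 → (3,7,3)
replace slot 1: 2·(7+3) − 3 = 17 → (17,7,3)

17,7,3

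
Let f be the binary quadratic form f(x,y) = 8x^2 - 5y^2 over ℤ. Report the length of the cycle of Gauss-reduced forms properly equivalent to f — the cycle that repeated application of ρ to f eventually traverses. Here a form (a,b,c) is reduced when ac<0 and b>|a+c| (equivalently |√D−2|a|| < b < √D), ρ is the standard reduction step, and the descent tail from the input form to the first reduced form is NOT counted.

D = 160, ⌊√D⌋ = 12
descent: ρ → (-5,10,3)  [lands on river]
river: ρ → (3,8,-8)
river: ρ → (-8,8,3)
river: ρ → (3,10,-5)
ρ-cycle length = 4 (tail of 1 descent step not counted)

4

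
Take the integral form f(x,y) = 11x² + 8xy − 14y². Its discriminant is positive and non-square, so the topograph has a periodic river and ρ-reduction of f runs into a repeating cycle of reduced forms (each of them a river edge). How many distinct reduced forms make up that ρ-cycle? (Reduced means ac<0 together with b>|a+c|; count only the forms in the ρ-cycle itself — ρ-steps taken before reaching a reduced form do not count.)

D = 680, ⌊√D⌋ = 26
river: ρ → (-14,20,5)
river: ρ → (5,20,-14)
river: ρ → (-14,8,11)
river: ρ → (11,14,-11)
river: ρ → (-11,8,14)
river: ρ → (14,20,-5)
river: ρ → (-5,20,14)
river: ρ → (14,8,-11)
river: ρ → (-11,14,11)
river: ρ → (11,8,-14)
ρ-cycle length = 10 (tail of 0 descent steps not counted)

10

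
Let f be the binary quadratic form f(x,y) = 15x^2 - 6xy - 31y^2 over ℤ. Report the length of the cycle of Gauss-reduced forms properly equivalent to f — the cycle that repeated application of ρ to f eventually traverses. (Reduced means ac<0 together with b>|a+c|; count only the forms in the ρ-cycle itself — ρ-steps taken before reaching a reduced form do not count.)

D = 1896, ⌊√D⌋ = 43
descent: ρ → (-31,6,15)
descent: ρ → (15,24,-22)  [lands on river]
river: ρ → (-22,20,17)
river: ρ → (17,14,-25)
river: ρ → (-25,36,6)
river: ρ → (6,36,-25)
river: ρ → (-25,14,17)
river: ρ → (17,20,-22)
river: ρ → (-22,24,15)
river: ρ → (15,36,-10)
river: ρ → (-10,24,33)
river: ρ → (33,42,-1)
river: ρ → (-1,42,33)
river: ρ → (33,24,-10)
river: ρ → (-10,36,15)
ρ-cycle length = 14 (tail of 2 descent steps not counted)

14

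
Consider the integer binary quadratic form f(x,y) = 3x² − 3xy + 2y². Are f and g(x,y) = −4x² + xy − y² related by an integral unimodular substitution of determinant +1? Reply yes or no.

D₁ = -15, D₂ = -15
f: translate: b→3 (≡-3 mod 6), so (3,-3,2)→(3,3,2)
f: flip: (3,3,2)→(2,-3,3)
f: translate: b→1 (≡-3 mod 4), so (2,-3,3)→(2,1,2)
f: reduced (well bottom): (2,1,2) with a≤c, −a<b≤a
g is negative-definite; reduce −g:
−g: flip: (4,-1,1)→(1,1,4)
−g: reduced (well bottom): (1,1,4) with a≤c, −a<b≤a
flip sign back: reduced form of g is (-1,-1,-4)
reduced forms (2, 1, 2) vs (-1, -1, -4) ⇒ inequivalent

no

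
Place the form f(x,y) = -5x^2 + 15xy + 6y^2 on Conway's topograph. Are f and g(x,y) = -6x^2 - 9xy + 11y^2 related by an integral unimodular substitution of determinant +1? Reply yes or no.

D₁ = 345, D₂ = 345
river cycle of f (length 10): (6, 9, -11), (-11, 13, 4), (4, 11, -14), (-14, 17, 1), (1, 17, -14), (-14, 11, 4), (4, 13, -11), (-11, 9, 6), (6, 15, -5), (-5, 15, 6)
river cycle of g (length 10): (11, 9, -6), (-6, 15, 5), (5, 15, -6), (-6, 9, 11), (11, 13, -4), (-4, 11, 14), (14, 17, -1), (-1, 17, 14), (14, 11, -4), (-4, 13, 11)
cycles differ ⇒ inequivalent

no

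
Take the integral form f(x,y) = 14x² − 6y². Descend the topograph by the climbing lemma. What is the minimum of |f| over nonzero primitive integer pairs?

descent: ρ → (-6,12,8)  [lands on river]
river: ρ → (8,4,-10)
river: ρ → (-10,16,2)
river: ρ → (2,16,-10)
river: ρ → (-10,4,8)
river: ρ → (8,12,-6)
closes: descent 1, river 6
min |a| on river = 2

2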